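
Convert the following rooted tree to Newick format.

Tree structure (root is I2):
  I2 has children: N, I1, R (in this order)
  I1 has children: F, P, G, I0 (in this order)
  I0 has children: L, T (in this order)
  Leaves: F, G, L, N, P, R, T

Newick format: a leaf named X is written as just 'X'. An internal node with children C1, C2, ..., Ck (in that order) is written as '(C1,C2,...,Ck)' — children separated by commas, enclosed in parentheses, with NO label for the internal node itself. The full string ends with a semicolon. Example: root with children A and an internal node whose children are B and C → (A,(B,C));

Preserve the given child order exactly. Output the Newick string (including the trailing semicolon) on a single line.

internal I2 with children ['N', 'I1', 'R']
  leaf 'N' → 'N'
  internal I1 with children ['F', 'P', 'G', 'I0']
    leaf 'F' → 'F'
    leaf 'P' → 'P'
    leaf 'G' → 'G'
    internal I0 with children ['L', 'T']
      leaf 'L' → 'L'
      leaf 'T' → 'T'
    → '(L,T)'
  → '(F,P,G,(L,T))'
  leaf 'R' → 'R'
→ '(N,(F,P,G,(L,T)),R)'
Final: (N,(F,P,G,(L,T)),R);

Answer: (N,(F,P,G,(L,T)),R);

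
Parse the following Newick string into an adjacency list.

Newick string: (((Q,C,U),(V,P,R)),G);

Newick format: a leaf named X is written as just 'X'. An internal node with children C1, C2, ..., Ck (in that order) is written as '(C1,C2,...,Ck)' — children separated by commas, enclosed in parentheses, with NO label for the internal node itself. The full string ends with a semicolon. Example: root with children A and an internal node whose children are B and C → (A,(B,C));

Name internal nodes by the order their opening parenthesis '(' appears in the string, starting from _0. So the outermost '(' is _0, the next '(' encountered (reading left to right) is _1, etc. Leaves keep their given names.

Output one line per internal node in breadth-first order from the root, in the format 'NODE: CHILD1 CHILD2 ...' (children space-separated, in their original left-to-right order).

Answer: _0: _1 G
_1: _2 _3
_2: Q C U
_3: V P R

Derivation:
Input: (((Q,C,U),(V,P,R)),G);
Scanning left-to-right, naming '(' by encounter order:
  pos 0: '(' -> open internal node _0 (depth 1)
  pos 1: '(' -> open internal node _1 (depth 2)
  pos 2: '(' -> open internal node _2 (depth 3)
  pos 8: ')' -> close internal node _2 (now at depth 2)
  pos 10: '(' -> open internal node _3 (depth 3)
  pos 16: ')' -> close internal node _3 (now at depth 2)
  pos 17: ')' -> close internal node _1 (now at depth 1)
  pos 20: ')' -> close internal node _0 (now at depth 0)
Total internal nodes: 4
BFS adjacency from root:
  _0: _1 G
  _1: _2 _3
  _2: Q C U
  _3: V P R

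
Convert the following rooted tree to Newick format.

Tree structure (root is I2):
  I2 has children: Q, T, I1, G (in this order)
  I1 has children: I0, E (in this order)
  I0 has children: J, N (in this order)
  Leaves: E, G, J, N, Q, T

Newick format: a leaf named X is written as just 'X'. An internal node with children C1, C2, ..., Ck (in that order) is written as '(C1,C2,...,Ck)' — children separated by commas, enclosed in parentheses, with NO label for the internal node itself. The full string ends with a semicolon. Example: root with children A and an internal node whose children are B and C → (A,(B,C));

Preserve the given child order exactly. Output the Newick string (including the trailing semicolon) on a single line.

Answer: (Q,T,((J,N),E),G);

Derivation:
internal I2 with children ['Q', 'T', 'I1', 'G']
  leaf 'Q' → 'Q'
  leaf 'T' → 'T'
  internal I1 with children ['I0', 'E']
    internal I0 with children ['J', 'N']
      leaf 'J' → 'J'
      leaf 'N' → 'N'
    → '(J,N)'
    leaf 'E' → 'E'
  → '((J,N),E)'
  leaf 'G' → 'G'
→ '(Q,T,((J,N),E),G)'
Final: (Q,T,((J,N),E),G);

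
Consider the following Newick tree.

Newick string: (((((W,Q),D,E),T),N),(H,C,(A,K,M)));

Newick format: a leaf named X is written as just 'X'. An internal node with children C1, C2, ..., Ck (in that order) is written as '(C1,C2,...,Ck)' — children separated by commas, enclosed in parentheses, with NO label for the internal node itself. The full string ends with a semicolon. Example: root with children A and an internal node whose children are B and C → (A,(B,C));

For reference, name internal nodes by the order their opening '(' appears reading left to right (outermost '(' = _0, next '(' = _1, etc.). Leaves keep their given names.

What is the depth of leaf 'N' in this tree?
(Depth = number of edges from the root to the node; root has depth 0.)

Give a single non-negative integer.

Newick: (((((W,Q),D,E),T),N),(H,C,(A,K,M)));
Naming internals by '(' encounter order: outermost '(' = _0, next = _1, ...
Query node: N
Path from root: _0 -> _1 -> N
Depth of N: 2 (number of edges from root)

Answer: 2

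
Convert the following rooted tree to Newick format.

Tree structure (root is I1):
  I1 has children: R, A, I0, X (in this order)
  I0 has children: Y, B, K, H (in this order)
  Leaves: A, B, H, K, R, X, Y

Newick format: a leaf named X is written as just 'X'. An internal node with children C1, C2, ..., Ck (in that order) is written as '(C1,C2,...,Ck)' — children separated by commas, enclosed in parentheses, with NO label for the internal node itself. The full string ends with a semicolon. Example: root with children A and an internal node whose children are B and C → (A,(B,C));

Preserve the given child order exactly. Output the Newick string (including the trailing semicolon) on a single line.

internal I1 with children ['R', 'A', 'I0', 'X']
  leaf 'R' → 'R'
  leaf 'A' → 'A'
  internal I0 with children ['Y', 'B', 'K', 'H']
    leaf 'Y' → 'Y'
    leaf 'B' → 'B'
    leaf 'K' → 'K'
    leaf 'H' → 'H'
  → '(Y,B,K,H)'
  leaf 'X' → 'X'
→ '(R,A,(Y,B,K,H),X)'
Final: (R,A,(Y,B,K,H),X);

Answer: (R,A,(Y,B,K,H),X);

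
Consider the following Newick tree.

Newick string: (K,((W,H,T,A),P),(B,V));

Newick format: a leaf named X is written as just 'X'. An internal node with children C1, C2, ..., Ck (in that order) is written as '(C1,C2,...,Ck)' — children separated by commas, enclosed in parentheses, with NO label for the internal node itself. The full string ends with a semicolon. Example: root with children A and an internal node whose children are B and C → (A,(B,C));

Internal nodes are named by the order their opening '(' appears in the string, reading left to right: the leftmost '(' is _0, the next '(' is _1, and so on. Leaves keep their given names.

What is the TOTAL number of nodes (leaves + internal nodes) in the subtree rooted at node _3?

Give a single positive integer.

Newick: (K,((W,H,T,A),P),(B,V));
Locate _3: it is the '(' at position 17 (the 4th '(' reading left to right).
Query: subtree rooted at _3
_3: subtree_size = 1 + 2
  B: subtree_size = 1 + 0
  V: subtree_size = 1 + 0
Total subtree size of _3: 3

Answer: 3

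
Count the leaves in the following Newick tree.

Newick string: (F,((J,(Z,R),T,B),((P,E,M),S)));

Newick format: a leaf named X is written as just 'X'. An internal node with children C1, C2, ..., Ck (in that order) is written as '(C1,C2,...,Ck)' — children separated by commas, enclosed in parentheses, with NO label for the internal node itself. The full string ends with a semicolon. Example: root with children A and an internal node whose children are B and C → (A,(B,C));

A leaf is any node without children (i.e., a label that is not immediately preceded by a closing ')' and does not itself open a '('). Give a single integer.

Newick: (F,((J,(Z,R),T,B),((P,E,M),S)));
Scan left-to-right; a leaf is any maximal label run not followed by '(':
  pos 1: leaf 'F' → count = 1
  pos 5: leaf 'J' → count = 2
  pos 8: leaf 'Z' → count = 3
  pos 10: leaf 'R' → count = 4
  pos 13: leaf 'T' → count = 5
  pos 15: leaf 'B' → count = 6
  pos 20: leaf 'P' → count = 7
  pos 22: leaf 'E' → count = 8
  pos 24: leaf 'M' → count = 9
  pos 27: leaf 'S' → count = 10
Total leaves: 10

Answer: 10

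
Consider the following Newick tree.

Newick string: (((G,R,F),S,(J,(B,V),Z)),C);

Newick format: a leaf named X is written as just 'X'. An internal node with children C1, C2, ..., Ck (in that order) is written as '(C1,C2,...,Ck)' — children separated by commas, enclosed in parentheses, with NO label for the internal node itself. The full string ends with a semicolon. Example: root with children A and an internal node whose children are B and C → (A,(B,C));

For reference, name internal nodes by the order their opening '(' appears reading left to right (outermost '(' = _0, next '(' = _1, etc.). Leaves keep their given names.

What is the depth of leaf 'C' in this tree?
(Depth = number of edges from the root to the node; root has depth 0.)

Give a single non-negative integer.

Answer: 1

Derivation:
Newick: (((G,R,F),S,(J,(B,V),Z)),C);
Naming internals by '(' encounter order: outermost '(' = _0, next = _1, ...
Query node: C
Path from root: _0 -> C
Depth of C: 1 (number of edges from root)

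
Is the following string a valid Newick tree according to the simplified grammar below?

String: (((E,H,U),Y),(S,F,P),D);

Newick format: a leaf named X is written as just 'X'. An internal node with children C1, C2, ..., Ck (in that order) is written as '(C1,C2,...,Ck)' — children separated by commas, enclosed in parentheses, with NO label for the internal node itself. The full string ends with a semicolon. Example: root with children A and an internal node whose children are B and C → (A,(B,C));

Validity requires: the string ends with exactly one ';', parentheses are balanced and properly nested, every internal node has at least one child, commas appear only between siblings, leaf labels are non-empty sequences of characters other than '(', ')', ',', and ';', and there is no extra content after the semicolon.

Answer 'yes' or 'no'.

Answer: yes

Derivation:
Input: (((E,H,U),Y),(S,F,P),D);
Paren balance: 4 '(' vs 4 ')' OK
Ends with single ';': True
Full parse: OK
Valid: True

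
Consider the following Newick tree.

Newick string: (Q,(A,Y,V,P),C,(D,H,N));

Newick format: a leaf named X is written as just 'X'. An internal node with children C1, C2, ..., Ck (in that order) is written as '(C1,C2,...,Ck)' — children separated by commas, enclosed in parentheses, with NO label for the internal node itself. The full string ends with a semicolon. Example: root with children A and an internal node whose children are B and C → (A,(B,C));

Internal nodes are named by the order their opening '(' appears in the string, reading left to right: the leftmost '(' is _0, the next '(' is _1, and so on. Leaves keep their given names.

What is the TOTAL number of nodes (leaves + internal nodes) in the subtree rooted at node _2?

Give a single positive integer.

Newick: (Q,(A,Y,V,P),C,(D,H,N));
Locate _2: it is the '(' at position 15 (the 3rd '(' reading left to right).
Query: subtree rooted at _2
_2: subtree_size = 1 + 3
  D: subtree_size = 1 + 0
  H: subtree_size = 1 + 0
  N: subtree_size = 1 + 0
Total subtree size of _2: 4

Answer: 4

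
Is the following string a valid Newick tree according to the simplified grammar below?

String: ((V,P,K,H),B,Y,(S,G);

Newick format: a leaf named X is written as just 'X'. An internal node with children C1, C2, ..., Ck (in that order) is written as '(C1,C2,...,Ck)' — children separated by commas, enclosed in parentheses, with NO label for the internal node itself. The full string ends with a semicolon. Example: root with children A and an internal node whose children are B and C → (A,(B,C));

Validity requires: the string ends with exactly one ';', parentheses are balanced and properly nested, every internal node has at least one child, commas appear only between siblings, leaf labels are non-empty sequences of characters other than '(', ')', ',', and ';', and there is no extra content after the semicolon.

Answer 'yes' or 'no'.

Answer: no

Derivation:
Input: ((V,P,K,H),B,Y,(S,G);
Paren balance: 3 '(' vs 2 ')' MISMATCH
Ends with single ';': True
Full parse: FAILS (expected , or ) at pos 20)
Valid: False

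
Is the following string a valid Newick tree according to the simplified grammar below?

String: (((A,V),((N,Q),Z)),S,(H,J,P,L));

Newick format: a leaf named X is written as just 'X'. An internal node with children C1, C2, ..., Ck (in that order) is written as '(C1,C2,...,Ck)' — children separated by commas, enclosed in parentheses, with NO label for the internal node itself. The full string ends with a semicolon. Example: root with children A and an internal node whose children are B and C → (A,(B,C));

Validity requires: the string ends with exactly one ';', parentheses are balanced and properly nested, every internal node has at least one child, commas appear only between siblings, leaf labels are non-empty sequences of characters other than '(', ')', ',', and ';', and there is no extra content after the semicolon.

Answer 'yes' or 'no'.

Answer: yes

Derivation:
Input: (((A,V),((N,Q),Z)),S,(H,J,P,L));
Paren balance: 6 '(' vs 6 ')' OK
Ends with single ';': True
Full parse: OK
Valid: True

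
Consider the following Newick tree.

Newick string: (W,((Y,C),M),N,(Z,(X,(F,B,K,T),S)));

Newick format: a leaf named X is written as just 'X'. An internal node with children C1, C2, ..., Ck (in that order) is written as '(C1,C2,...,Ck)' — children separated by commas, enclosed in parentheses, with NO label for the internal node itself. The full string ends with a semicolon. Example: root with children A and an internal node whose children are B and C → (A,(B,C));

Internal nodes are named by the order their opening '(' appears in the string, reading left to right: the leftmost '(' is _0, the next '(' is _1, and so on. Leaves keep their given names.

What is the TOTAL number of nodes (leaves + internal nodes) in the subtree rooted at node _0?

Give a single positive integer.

Answer: 18

Derivation:
Newick: (W,((Y,C),M),N,(Z,(X,(F,B,K,T),S)));
Locate _0: it is the '(' at position 0 (the 1st '(' reading left to right).
Query: subtree rooted at _0
_0: subtree_size = 1 + 17
  W: subtree_size = 1 + 0
  _1: subtree_size = 1 + 4
    _2: subtree_size = 1 + 2
      Y: subtree_size = 1 + 0
      C: subtree_size = 1 + 0
    M: subtree_size = 1 + 0
  N: subtree_size = 1 + 0
  _3: subtree_size = 1 + 9
    Z: subtree_size = 1 + 0
    _4: subtree_size = 1 + 7
      X: subtree_size = 1 + 0
      _5: subtree_size = 1 + 4
        F: subtree_size = 1 + 0
        B: subtree_size = 1 + 0
        K: subtree_size = 1 + 0
        T: subtree_size = 1 + 0
      S: subtree_size = 1 + 0
Total subtree size of _0: 18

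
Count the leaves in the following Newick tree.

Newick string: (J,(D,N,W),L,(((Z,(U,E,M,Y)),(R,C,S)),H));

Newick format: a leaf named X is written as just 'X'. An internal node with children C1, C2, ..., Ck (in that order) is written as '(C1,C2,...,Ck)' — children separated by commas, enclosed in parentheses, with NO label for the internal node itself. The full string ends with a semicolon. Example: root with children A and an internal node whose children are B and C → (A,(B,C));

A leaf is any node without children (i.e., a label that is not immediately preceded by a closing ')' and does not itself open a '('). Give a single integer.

Newick: (J,(D,N,W),L,(((Z,(U,E,M,Y)),(R,C,S)),H));
Scan left-to-right; a leaf is any maximal label run not followed by '(':
  pos 1: leaf 'J' → count = 1
  pos 4: leaf 'D' → count = 2
  pos 6: leaf 'N' → count = 3
  pos 8: leaf 'W' → count = 4
  pos 11: leaf 'L' → count = 5
  pos 16: leaf 'Z' → count = 6
  pos 19: leaf 'U' → count = 7
  pos 21: leaf 'E' → count = 8
  pos 23: leaf 'M' → count = 9
  pos 25: leaf 'Y' → count = 10
  pos 30: leaf 'R' → count = 11
  pos 32: leaf 'C' → count = 12
  pos 34: leaf 'S' → count = 13
  pos 38: leaf 'H' → count = 14
Total leaves: 14

Answer: 14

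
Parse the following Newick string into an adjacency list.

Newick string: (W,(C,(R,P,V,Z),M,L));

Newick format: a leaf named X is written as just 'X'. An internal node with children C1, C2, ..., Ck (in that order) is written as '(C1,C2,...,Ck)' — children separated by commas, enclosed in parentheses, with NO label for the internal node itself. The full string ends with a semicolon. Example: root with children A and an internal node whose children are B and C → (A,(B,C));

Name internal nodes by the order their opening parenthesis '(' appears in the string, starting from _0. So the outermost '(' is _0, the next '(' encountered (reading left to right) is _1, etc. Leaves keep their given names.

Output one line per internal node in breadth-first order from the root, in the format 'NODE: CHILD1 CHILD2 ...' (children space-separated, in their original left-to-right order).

Answer: _0: W _1
_1: C _2 M L
_2: R P V Z

Derivation:
Input: (W,(C,(R,P,V,Z),M,L));
Scanning left-to-right, naming '(' by encounter order:
  pos 0: '(' -> open internal node _0 (depth 1)
  pos 3: '(' -> open internal node _1 (depth 2)
  pos 6: '(' -> open internal node _2 (depth 3)
  pos 14: ')' -> close internal node _2 (now at depth 2)
  pos 19: ')' -> close internal node _1 (now at depth 1)
  pos 20: ')' -> close internal node _0 (now at depth 0)
Total internal nodes: 3
BFS adjacency from root:
  _0: W _1
  _1: C _2 M L
  _2: R P V Z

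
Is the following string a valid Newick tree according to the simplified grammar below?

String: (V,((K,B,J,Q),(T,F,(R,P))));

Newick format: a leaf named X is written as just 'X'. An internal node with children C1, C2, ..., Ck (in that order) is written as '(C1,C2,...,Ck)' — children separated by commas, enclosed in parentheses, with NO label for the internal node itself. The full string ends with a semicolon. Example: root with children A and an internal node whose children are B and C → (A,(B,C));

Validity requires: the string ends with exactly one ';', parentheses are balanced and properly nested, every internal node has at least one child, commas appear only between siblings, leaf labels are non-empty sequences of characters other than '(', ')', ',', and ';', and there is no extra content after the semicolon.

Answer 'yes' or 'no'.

Answer: yes

Derivation:
Input: (V,((K,B,J,Q),(T,F,(R,P))));
Paren balance: 5 '(' vs 5 ')' OK
Ends with single ';': True
Full parse: OK
Valid: True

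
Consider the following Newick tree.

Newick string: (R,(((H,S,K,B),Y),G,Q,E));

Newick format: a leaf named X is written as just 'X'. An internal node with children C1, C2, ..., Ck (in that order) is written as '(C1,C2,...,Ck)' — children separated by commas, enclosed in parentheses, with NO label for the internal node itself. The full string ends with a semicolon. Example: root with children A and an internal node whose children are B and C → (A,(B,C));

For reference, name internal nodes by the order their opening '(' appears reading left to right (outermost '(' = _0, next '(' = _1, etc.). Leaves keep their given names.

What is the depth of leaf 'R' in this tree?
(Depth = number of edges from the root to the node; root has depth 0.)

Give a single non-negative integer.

Newick: (R,(((H,S,K,B),Y),G,Q,E));
Naming internals by '(' encounter order: outermost '(' = _0, next = _1, ...
Query node: R
Path from root: _0 -> R
Depth of R: 1 (number of edges from root)

Answer: 1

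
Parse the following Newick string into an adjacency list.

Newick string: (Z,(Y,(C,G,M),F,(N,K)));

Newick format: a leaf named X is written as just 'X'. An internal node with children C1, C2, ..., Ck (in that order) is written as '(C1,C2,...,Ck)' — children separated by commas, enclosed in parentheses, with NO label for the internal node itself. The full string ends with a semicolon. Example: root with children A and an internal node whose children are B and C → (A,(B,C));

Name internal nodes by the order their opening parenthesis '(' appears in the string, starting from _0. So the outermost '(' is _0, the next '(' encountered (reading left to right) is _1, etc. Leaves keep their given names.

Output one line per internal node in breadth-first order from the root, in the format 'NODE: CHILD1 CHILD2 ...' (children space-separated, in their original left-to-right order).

Input: (Z,(Y,(C,G,M),F,(N,K)));
Scanning left-to-right, naming '(' by encounter order:
  pos 0: '(' -> open internal node _0 (depth 1)
  pos 3: '(' -> open internal node _1 (depth 2)
  pos 6: '(' -> open internal node _2 (depth 3)
  pos 12: ')' -> close internal node _2 (now at depth 2)
  pos 16: '(' -> open internal node _3 (depth 3)
  pos 20: ')' -> close internal node _3 (now at depth 2)
  pos 21: ')' -> close internal node _1 (now at depth 1)
  pos 22: ')' -> close internal node _0 (now at depth 0)
Total internal nodes: 4
BFS adjacency from root:
  _0: Z _1
  _1: Y _2 F _3
  _2: C G M
  _3: N K

Answer: _0: Z _1
_1: Y _2 F _3
_2: C G M
_3: N K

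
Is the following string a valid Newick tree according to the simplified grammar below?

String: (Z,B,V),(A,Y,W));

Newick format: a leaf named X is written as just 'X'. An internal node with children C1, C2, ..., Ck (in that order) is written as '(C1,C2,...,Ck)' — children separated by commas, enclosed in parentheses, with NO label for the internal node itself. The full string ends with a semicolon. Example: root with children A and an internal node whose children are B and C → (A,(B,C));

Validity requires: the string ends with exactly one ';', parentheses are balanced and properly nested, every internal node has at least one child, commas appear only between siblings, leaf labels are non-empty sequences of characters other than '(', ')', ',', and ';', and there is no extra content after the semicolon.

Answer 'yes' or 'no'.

Answer: no

Derivation:
Input: (Z,B,V),(A,Y,W));
Paren balance: 2 '(' vs 3 ')' MISMATCH
Ends with single ';': True
Full parse: FAILS (extra content after tree at pos 7)
Valid: False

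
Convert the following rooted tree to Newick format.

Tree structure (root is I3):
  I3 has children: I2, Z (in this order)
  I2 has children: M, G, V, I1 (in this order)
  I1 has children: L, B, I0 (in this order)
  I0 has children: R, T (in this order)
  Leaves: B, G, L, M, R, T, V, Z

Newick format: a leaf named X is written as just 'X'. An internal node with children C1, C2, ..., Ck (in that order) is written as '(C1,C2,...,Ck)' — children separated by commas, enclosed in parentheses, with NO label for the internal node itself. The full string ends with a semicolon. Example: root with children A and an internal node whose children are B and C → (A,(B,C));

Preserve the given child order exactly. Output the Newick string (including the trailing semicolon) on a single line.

Answer: ((M,G,V,(L,B,(R,T))),Z);

Derivation:
internal I3 with children ['I2', 'Z']
  internal I2 with children ['M', 'G', 'V', 'I1']
    leaf 'M' → 'M'
    leaf 'G' → 'G'
    leaf 'V' → 'V'
    internal I1 with children ['L', 'B', 'I0']
      leaf 'L' → 'L'
      leaf 'B' → 'B'
      internal I0 with children ['R', 'T']
        leaf 'R' → 'R'
        leaf 'T' → 'T'
      → '(R,T)'
    → '(L,B,(R,T))'
  → '(M,G,V,(L,B,(R,T)))'
  leaf 'Z' → 'Z'
→ '((M,G,V,(L,B,(R,T))),Z)'
Final: ((M,G,V,(L,B,(R,T))),Z);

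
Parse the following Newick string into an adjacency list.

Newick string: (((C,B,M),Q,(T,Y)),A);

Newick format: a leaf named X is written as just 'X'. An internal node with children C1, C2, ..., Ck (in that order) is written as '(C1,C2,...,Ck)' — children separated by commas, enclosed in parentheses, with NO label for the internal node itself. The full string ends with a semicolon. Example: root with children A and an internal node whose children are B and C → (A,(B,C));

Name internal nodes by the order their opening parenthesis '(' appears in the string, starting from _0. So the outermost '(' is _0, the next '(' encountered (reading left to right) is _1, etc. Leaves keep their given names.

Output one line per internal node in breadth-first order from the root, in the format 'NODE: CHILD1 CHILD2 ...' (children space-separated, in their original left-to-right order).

Input: (((C,B,M),Q,(T,Y)),A);
Scanning left-to-right, naming '(' by encounter order:
  pos 0: '(' -> open internal node _0 (depth 1)
  pos 1: '(' -> open internal node _1 (depth 2)
  pos 2: '(' -> open internal node _2 (depth 3)
  pos 8: ')' -> close internal node _2 (now at depth 2)
  pos 12: '(' -> open internal node _3 (depth 3)
  pos 16: ')' -> close internal node _3 (now at depth 2)
  pos 17: ')' -> close internal node _1 (now at depth 1)
  pos 20: ')' -> close internal node _0 (now at depth 0)
Total internal nodes: 4
BFS adjacency from root:
  _0: _1 A
  _1: _2 Q _3
  _2: C B M
  _3: T Y

Answer: _0: _1 A
_1: _2 Q _3
_2: C B M
_3: T Y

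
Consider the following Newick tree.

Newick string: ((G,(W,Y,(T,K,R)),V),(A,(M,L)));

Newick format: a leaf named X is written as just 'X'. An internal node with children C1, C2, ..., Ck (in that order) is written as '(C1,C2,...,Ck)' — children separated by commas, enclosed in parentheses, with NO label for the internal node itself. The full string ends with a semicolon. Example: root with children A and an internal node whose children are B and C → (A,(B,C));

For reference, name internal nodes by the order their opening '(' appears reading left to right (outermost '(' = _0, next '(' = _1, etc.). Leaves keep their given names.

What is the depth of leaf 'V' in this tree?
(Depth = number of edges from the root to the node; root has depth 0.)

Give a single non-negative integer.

Answer: 2

Derivation:
Newick: ((G,(W,Y,(T,K,R)),V),(A,(M,L)));
Naming internals by '(' encounter order: outermost '(' = _0, next = _1, ...
Query node: V
Path from root: _0 -> _1 -> V
Depth of V: 2 (number of edges from root)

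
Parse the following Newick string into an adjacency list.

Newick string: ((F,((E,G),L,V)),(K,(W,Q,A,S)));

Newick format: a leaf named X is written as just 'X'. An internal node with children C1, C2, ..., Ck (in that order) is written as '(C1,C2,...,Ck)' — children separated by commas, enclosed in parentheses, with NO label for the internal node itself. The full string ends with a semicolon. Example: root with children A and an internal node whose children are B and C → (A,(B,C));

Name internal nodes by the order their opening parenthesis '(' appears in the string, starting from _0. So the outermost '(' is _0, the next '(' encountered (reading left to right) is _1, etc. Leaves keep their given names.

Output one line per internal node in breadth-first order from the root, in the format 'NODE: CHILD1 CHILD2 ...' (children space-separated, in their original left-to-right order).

Input: ((F,((E,G),L,V)),(K,(W,Q,A,S)));
Scanning left-to-right, naming '(' by encounter order:
  pos 0: '(' -> open internal node _0 (depth 1)
  pos 1: '(' -> open internal node _1 (depth 2)
  pos 4: '(' -> open internal node _2 (depth 3)
  pos 5: '(' -> open internal node _3 (depth 4)
  pos 9: ')' -> close internal node _3 (now at depth 3)
  pos 14: ')' -> close internal node _2 (now at depth 2)
  pos 15: ')' -> close internal node _1 (now at depth 1)
  pos 17: '(' -> open internal node _4 (depth 2)
  pos 20: '(' -> open internal node _5 (depth 3)
  pos 28: ')' -> close internal node _5 (now at depth 2)
  pos 29: ')' -> close internal node _4 (now at depth 1)
  pos 30: ')' -> close internal node _0 (now at depth 0)
Total internal nodes: 6
BFS adjacency from root:
  _0: _1 _4
  _1: F _2
  _4: K _5
  _2: _3 L V
  _5: W Q A S
  _3: E G

Answer: _0: _1 _4
_1: F _2
_4: K _5
_2: _3 L V
_5: W Q A S
_3: E G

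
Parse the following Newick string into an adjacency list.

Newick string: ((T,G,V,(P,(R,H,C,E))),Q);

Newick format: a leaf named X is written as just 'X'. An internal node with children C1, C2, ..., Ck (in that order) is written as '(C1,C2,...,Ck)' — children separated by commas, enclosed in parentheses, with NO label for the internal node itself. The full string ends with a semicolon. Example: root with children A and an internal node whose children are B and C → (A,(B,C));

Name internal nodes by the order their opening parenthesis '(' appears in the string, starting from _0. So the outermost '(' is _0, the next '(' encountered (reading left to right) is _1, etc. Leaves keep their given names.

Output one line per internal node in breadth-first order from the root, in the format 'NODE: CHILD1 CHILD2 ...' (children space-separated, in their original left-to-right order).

Answer: _0: _1 Q
_1: T G V _2
_2: P _3
_3: R H C E

Derivation:
Input: ((T,G,V,(P,(R,H,C,E))),Q);
Scanning left-to-right, naming '(' by encounter order:
  pos 0: '(' -> open internal node _0 (depth 1)
  pos 1: '(' -> open internal node _1 (depth 2)
  pos 8: '(' -> open internal node _2 (depth 3)
  pos 11: '(' -> open internal node _3 (depth 4)
  pos 19: ')' -> close internal node _3 (now at depth 3)
  pos 20: ')' -> close internal node _2 (now at depth 2)
  pos 21: ')' -> close internal node _1 (now at depth 1)
  pos 24: ')' -> close internal node _0 (now at depth 0)
Total internal nodes: 4
BFS adjacency from root:
  _0: _1 Q
  _1: T G V _2
  _2: P _3
  _3: R H C E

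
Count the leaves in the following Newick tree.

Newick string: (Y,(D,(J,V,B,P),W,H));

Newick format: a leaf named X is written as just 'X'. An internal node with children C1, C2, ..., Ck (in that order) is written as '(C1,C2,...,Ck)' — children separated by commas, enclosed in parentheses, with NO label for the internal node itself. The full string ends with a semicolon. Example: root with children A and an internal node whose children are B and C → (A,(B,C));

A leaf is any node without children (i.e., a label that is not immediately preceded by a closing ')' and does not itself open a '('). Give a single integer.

Answer: 8

Derivation:
Newick: (Y,(D,(J,V,B,P),W,H));
Scan left-to-right; a leaf is any maximal label run not followed by '(':
  pos 1: leaf 'Y' → count = 1
  pos 4: leaf 'D' → count = 2
  pos 7: leaf 'J' → count = 3
  pos 9: leaf 'V' → count = 4
  pos 11: leaf 'B' → count = 5
  pos 13: leaf 'P' → count = 6
  pos 16: leaf 'W' → count = 7
  pos 18: leaf 'H' → count = 8
Total leaves: 8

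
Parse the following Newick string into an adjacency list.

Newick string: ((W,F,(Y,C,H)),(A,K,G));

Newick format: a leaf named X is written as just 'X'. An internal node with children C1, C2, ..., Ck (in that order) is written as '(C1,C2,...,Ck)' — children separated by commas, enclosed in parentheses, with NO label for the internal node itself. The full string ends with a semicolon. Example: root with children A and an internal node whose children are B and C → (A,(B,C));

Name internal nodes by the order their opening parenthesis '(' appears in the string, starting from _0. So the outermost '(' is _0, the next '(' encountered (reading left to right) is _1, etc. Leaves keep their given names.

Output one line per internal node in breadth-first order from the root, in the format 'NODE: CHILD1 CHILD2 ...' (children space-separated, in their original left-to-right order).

Answer: _0: _1 _3
_1: W F _2
_3: A K G
_2: Y C H

Derivation:
Input: ((W,F,(Y,C,H)),(A,K,G));
Scanning left-to-right, naming '(' by encounter order:
  pos 0: '(' -> open internal node _0 (depth 1)
  pos 1: '(' -> open internal node _1 (depth 2)
  pos 6: '(' -> open internal node _2 (depth 3)
  pos 12: ')' -> close internal node _2 (now at depth 2)
  pos 13: ')' -> close internal node _1 (now at depth 1)
  pos 15: '(' -> open internal node _3 (depth 2)
  pos 21: ')' -> close internal node _3 (now at depth 1)
  pos 22: ')' -> close internal node _0 (now at depth 0)
Total internal nodes: 4
BFS adjacency from root:
  _0: _1 _3
  _1: W F _2
  _3: A K G
  _2: Y C H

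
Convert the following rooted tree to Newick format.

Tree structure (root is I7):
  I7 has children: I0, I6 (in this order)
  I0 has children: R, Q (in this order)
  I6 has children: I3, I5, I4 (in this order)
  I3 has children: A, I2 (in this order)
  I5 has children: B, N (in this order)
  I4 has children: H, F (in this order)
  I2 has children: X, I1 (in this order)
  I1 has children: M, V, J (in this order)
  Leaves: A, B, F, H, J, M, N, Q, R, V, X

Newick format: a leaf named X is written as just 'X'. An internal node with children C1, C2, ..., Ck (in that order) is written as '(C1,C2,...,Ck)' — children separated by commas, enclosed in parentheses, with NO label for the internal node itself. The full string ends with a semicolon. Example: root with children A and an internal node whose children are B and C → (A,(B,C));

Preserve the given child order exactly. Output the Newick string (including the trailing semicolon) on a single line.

internal I7 with children ['I0', 'I6']
  internal I0 with children ['R', 'Q']
    leaf 'R' → 'R'
    leaf 'Q' → 'Q'
  → '(R,Q)'
  internal I6 with children ['I3', 'I5', 'I4']
    internal I3 with children ['A', 'I2']
      leaf 'A' → 'A'
      internal I2 with children ['X', 'I1']
        leaf 'X' → 'X'
        internal I1 with children ['M', 'V', 'J']
          leaf 'M' → 'M'
          leaf 'V' → 'V'
          leaf 'J' → 'J'
        → '(M,V,J)'
      → '(X,(M,V,J))'
    → '(A,(X,(M,V,J)))'
    internal I5 with children ['B', 'N']
      leaf 'B' → 'B'
      leaf 'N' → 'N'
    → '(B,N)'
    internal I4 with children ['H', 'F']
      leaf 'H' → 'H'
      leaf 'F' → 'F'
    → '(H,F)'
  → '((A,(X,(M,V,J))),(B,N),(H,F))'
→ '((R,Q),((A,(X,(M,V,J))),(B,N),(H,F)))'
Final: ((R,Q),((A,(X,(M,V,J))),(B,N),(H,F)));

Answer: ((R,Q),((A,(X,(M,V,J))),(B,N),(H,F)));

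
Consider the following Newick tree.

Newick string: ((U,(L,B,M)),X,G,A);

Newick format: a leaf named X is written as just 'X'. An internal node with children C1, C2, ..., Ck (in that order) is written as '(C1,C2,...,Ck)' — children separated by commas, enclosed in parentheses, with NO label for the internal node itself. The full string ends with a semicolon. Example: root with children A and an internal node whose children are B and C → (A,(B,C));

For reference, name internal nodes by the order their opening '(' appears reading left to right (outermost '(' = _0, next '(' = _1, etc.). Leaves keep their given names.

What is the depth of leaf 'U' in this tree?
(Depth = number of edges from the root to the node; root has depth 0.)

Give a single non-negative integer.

Answer: 2

Derivation:
Newick: ((U,(L,B,M)),X,G,A);
Naming internals by '(' encounter order: outermost '(' = _0, next = _1, ...
Query node: U
Path from root: _0 -> _1 -> U
Depth of U: 2 (number of edges from root)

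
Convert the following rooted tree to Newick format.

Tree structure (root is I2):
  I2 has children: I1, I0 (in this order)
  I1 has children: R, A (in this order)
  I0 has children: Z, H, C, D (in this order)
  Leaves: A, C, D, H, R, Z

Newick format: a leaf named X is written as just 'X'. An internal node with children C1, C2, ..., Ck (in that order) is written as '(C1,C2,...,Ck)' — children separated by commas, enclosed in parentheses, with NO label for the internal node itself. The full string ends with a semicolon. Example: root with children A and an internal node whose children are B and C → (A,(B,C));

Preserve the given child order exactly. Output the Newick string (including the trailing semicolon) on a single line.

Answer: ((R,A),(Z,H,C,D));

Derivation:
internal I2 with children ['I1', 'I0']
  internal I1 with children ['R', 'A']
    leaf 'R' → 'R'
    leaf 'A' → 'A'
  → '(R,A)'
  internal I0 with children ['Z', 'H', 'C', 'D']
    leaf 'Z' → 'Z'
    leaf 'H' → 'H'
    leaf 'C' → 'C'
    leaf 'D' → 'D'
  → '(Z,H,C,D)'
→ '((R,A),(Z,H,C,D))'
Final: ((R,A),(Z,H,C,D));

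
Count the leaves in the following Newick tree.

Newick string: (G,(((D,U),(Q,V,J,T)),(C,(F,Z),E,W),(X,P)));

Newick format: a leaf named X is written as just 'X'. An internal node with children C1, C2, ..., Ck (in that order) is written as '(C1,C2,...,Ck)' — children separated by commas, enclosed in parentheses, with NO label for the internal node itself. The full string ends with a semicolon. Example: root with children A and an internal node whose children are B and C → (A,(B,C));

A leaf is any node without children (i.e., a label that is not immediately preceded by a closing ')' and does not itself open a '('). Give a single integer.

Newick: (G,(((D,U),(Q,V,J,T)),(C,(F,Z),E,W),(X,P)));
Scan left-to-right; a leaf is any maximal label run not followed by '(':
  pos 1: leaf 'G' → count = 1
  pos 6: leaf 'D' → count = 2
  pos 8: leaf 'U' → count = 3
  pos 12: leaf 'Q' → count = 4
  pos 14: leaf 'V' → count = 5
  pos 16: leaf 'J' → count = 6
  pos 18: leaf 'T' → count = 7
  pos 23: leaf 'C' → count = 8
  pos 26: leaf 'F' → count = 9
  pos 28: leaf 'Z' → count = 10
  pos 31: leaf 'E' → count = 11
  pos 33: leaf 'W' → count = 12
  pos 37: leaf 'X' → count = 13
  pos 39: leaf 'P' → count = 14
Total leaves: 14

Answer: 14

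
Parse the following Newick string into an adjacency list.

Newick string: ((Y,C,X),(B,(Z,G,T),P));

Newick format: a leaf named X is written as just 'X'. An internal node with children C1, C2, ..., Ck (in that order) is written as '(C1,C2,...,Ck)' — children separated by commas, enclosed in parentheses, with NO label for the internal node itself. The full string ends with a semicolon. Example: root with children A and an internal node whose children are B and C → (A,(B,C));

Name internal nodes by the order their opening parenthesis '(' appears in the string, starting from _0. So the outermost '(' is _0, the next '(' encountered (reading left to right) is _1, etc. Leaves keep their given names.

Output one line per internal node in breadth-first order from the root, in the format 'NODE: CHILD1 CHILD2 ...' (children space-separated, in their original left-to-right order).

Input: ((Y,C,X),(B,(Z,G,T),P));
Scanning left-to-right, naming '(' by encounter order:
  pos 0: '(' -> open internal node _0 (depth 1)
  pos 1: '(' -> open internal node _1 (depth 2)
  pos 7: ')' -> close internal node _1 (now at depth 1)
  pos 9: '(' -> open internal node _2 (depth 2)
  pos 12: '(' -> open internal node _3 (depth 3)
  pos 18: ')' -> close internal node _3 (now at depth 2)
  pos 21: ')' -> close internal node _2 (now at depth 1)
  pos 22: ')' -> close internal node _0 (now at depth 0)
Total internal nodes: 4
BFS adjacency from root:
  _0: _1 _2
  _1: Y C X
  _2: B _3 P
  _3: Z G T

Answer: _0: _1 _2
_1: Y C X
_2: B _3 P
_3: Z G T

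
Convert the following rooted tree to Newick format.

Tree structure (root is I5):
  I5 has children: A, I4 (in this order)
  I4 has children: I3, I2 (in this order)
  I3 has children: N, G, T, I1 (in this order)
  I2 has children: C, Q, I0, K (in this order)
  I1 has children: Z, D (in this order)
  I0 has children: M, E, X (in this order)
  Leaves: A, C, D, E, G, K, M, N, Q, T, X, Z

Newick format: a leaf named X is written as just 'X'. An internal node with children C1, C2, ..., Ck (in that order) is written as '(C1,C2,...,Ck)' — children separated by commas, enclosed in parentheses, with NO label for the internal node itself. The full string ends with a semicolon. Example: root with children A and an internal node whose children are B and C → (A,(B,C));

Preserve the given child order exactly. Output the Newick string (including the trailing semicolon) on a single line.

internal I5 with children ['A', 'I4']
  leaf 'A' → 'A'
  internal I4 with children ['I3', 'I2']
    internal I3 with children ['N', 'G', 'T', 'I1']
      leaf 'N' → 'N'
      leaf 'G' → 'G'
      leaf 'T' → 'T'
      internal I1 with children ['Z', 'D']
        leaf 'Z' → 'Z'
        leaf 'D' → 'D'
      → '(Z,D)'
    → '(N,G,T,(Z,D))'
    internal I2 with children ['C', 'Q', 'I0', 'K']
      leaf 'C' → 'C'
      leaf 'Q' → 'Q'
      internal I0 with children ['M', 'E', 'X']
        leaf 'M' → 'M'
        leaf 'E' → 'E'
        leaf 'X' → 'X'
      → '(M,E,X)'
      leaf 'K' → 'K'
    → '(C,Q,(M,E,X),K)'
  → '((N,G,T,(Z,D)),(C,Q,(M,E,X),K))'
→ '(A,((N,G,T,(Z,D)),(C,Q,(M,E,X),K)))'
Final: (A,((N,G,T,(Z,D)),(C,Q,(M,E,X),K)));

Answer: (A,((N,G,T,(Z,D)),(C,Q,(M,E,X),K)));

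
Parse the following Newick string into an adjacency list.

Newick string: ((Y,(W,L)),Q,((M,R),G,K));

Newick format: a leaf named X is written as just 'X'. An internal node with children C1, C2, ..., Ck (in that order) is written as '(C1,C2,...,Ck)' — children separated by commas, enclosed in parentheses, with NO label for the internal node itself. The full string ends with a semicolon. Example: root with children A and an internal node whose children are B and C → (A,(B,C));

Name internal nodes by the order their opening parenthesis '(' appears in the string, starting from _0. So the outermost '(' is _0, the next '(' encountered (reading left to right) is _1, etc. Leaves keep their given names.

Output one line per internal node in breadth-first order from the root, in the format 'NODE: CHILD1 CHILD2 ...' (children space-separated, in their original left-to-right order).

Input: ((Y,(W,L)),Q,((M,R),G,K));
Scanning left-to-right, naming '(' by encounter order:
  pos 0: '(' -> open internal node _0 (depth 1)
  pos 1: '(' -> open internal node _1 (depth 2)
  pos 4: '(' -> open internal node _2 (depth 3)
  pos 8: ')' -> close internal node _2 (now at depth 2)
  pos 9: ')' -> close internal node _1 (now at depth 1)
  pos 13: '(' -> open internal node _3 (depth 2)
  pos 14: '(' -> open internal node _4 (depth 3)
  pos 18: ')' -> close internal node _4 (now at depth 2)
  pos 23: ')' -> close internal node _3 (now at depth 1)
  pos 24: ')' -> close internal node _0 (now at depth 0)
Total internal nodes: 5
BFS adjacency from root:
  _0: _1 Q _3
  _1: Y _2
  _3: _4 G K
  _2: W L
  _4: M R

Answer: _0: _1 Q _3
_1: Y _2
_3: _4 G K
_2: W L
_4: M R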